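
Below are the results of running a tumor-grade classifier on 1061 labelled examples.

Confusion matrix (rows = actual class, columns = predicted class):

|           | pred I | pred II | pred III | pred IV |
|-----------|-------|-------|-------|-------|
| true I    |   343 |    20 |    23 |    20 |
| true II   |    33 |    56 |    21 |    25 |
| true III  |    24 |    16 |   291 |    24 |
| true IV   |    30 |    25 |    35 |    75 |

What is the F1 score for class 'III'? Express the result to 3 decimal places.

Take TP from the diagonal, FP from the rest of the 'III' prediction marginal, FN from the rest of the 'III' actual marginal.
F1 score = 2·TP/(2·TP+FP+FN).
III: TP=291, FP=23+21+35=79, FN=24+16+24=64 → 582/725 = 0.8028

0.803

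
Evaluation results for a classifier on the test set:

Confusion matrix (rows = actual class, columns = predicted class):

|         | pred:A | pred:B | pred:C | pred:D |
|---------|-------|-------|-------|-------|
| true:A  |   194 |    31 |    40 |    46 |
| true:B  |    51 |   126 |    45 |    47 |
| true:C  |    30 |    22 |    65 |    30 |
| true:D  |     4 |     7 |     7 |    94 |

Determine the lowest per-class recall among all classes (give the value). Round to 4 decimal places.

Per-class recall (TP/(TP+FN)):
  A: TP=194, FN=31+40+46=117 → 194/311 = 0.62379
  B: TP=126, FN=51+45+47=143 → 126/269 = 0.46840
  C: TP=65, FN=30+22+30=82 → 65/147 = 0.44218
  D: TP=94, FN=4+7+7=18 → 94/112 = 0.83929
Lowest is class 'C' with recall = 0.4422.

0.4422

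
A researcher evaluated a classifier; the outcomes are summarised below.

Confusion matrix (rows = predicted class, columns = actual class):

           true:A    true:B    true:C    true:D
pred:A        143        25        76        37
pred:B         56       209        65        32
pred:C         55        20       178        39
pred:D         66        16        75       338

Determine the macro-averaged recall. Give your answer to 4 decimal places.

Per-class recall (TP/(TP+FN)):
  A: TP=143, FN=56+55+66=177 → 143/320 = 0.44688
  B: TP=209, FN=25+20+16=61 → 209/270 = 0.77407
  C: TP=178, FN=76+65+75=216 → 178/394 = 0.45178
  D: TP=338, FN=37+32+39=108 → 338/446 = 0.75785
Macro-recall = mean = (0.44688 + 0.77407 + 0.45178 + 0.75785) / 4 = 0.6076

0.6076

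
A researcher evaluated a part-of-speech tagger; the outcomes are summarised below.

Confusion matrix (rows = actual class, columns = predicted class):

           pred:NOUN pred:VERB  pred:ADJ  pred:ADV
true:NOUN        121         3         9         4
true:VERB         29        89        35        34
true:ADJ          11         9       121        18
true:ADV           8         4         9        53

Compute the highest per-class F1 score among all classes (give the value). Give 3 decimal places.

0.791

Per-class F1 score (2·TP/(2·TP+FP+FN)):
  NOUN: TP=121, FP=29+11+8=48, FN=3+9+4=16 → 242/306 = 0.7908
  VERB: TP=89, FP=3+9+4=16, FN=29+35+34=98 → 178/292 = 0.6096
  ADJ: TP=121, FP=9+35+9=53, FN=11+9+18=38 → 242/333 = 0.7267
  ADV: TP=53, FP=4+34+18=56, FN=8+4+9=21 → 106/183 = 0.5792
Highest is class 'NOUN' with F1 score = 0.791.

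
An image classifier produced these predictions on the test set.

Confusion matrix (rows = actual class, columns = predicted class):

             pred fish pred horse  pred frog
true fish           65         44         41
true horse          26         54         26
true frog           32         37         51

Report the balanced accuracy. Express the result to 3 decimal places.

0.456

Balanced accuracy = mean of per-class recall.
  fish: recall = 65/150 = 0.4333
  horse: recall = 54/106 = 0.5094
  frog: recall = 51/120 = 0.4250
Mean = (0.4333 + 0.5094 + 0.4250) / 3 = 0.456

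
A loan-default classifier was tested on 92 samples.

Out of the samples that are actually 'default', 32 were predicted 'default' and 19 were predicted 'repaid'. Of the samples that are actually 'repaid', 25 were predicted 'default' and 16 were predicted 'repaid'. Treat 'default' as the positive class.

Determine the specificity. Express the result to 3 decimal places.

0.390

Specificity = TN/(TN+FP) = 16/(16+25) = 0.390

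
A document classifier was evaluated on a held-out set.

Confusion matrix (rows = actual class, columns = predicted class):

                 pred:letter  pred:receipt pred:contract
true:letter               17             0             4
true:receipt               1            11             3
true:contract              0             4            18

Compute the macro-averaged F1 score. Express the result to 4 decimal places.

0.7904

Per-class F1 score (2·TP/(2·TP+FP+FN)):
  letter: TP=17, FP=1+0=1, FN=0+4=4 → 34/39 = 0.87179
  receipt: TP=11, FP=0+4=4, FN=1+3=4 → 22/30 = 0.73333
  contract: TP=18, FP=4+3=7, FN=0+4=4 → 36/47 = 0.76596
Macro-F1 score = mean = (0.87179 + 0.73333 + 0.76596) / 3 = 0.7904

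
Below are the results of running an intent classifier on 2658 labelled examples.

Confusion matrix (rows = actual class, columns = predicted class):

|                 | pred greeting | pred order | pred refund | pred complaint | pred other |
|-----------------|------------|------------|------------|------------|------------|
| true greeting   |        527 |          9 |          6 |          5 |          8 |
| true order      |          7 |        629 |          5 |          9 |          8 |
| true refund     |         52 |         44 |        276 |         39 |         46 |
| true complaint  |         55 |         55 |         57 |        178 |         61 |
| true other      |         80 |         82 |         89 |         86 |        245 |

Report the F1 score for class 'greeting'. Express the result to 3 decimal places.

Take TP from the diagonal, FP from the rest of the 'greeting' prediction marginal, FN from the rest of the 'greeting' actual marginal.
F1 score = 2·TP/(2·TP+FP+FN).
greeting: TP=527, FP=7+52+55+80=194, FN=9+6+5+8=28 → 1054/1276 = 0.8260

0.826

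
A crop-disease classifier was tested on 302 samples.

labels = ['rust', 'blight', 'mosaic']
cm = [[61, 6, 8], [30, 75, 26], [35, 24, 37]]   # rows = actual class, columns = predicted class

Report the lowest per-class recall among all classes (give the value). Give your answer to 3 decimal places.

0.385

Per-class recall (TP/(TP+FN)):
  rust: TP=61, FN=6+8=14 → 61/75 = 0.8133
  blight: TP=75, FN=30+26=56 → 75/131 = 0.5725
  mosaic: TP=37, FN=35+24=59 → 37/96 = 0.3854
Lowest is class 'mosaic' with recall = 0.385.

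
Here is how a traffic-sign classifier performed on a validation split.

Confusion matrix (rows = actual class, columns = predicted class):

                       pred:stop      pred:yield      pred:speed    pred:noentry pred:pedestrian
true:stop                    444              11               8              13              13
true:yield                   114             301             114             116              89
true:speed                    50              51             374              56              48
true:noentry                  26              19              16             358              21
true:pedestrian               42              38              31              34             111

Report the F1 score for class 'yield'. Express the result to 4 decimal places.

0.5217

Take TP from the diagonal, FP from the rest of the 'yield' prediction marginal, FN from the rest of the 'yield' actual marginal.
F1 score = 2·TP/(2·TP+FP+FN).
yield: TP=301, FP=11+51+19+38=119, FN=114+114+116+89=433 → 602/1154 = 0.52166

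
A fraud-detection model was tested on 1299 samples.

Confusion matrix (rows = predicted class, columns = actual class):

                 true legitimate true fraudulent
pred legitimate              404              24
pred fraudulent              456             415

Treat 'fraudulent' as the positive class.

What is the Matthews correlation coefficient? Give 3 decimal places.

0.418

MCC = (TP·TN − FP·FN) / √((TP+FP)(TP+FN)(TN+FP)(TN+FN))
Numerator = 415·404 − 456·24 = 156716
Denominator = √(871·439·860·428) = √140742381520 = 375156.4760
MCC = 156716 / 375156.4760 = 0.418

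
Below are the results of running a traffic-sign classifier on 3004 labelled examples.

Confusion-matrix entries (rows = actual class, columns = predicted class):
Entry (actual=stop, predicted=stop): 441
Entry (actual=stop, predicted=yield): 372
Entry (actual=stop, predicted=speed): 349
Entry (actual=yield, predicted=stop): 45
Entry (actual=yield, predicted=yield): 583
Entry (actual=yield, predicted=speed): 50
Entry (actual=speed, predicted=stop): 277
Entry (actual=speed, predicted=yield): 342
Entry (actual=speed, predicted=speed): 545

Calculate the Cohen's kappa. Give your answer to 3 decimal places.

0.300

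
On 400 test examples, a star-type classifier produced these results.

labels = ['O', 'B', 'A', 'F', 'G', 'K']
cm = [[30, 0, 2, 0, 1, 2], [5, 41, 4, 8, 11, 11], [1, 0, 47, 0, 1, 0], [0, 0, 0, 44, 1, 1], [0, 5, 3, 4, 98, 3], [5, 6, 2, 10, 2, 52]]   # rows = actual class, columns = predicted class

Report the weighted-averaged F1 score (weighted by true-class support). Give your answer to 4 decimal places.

Per-class F1 score (2·TP/(2·TP+FP+FN)):
  O: TP=30, FP=5+1+0+0+5=11, FN=0+2+0+1+2=5 → 60/76 = 0.78947
  B: TP=41, FP=0+0+0+5+6=11, FN=5+4+8+11+11=39 → 82/132 = 0.62121
  A: TP=47, FP=2+4+0+3+2=11, FN=1+0+0+1+0=2 → 94/107 = 0.87850
  F: TP=44, FP=0+8+0+4+10=22, FN=0+0+0+1+1=2 → 88/112 = 0.78571
  G: TP=98, FP=1+11+1+1+2=16, FN=0+5+3+4+3=15 → 196/227 = 0.86344
  K: TP=52, FP=2+11+0+1+3=17, FN=5+6+2+10+2=25 → 104/146 = 0.71233
Weighted-F1 score = Σ (supportᵢ/N)·F1 scoreᵢ with N=400: (35/400)·0.78947 + (80/400)·0.62121 + (49/400)·0.87850 + (46/400)·0.78571 + (113/400)·0.86344 + (77/400)·0.71233 = 0.7723

0.7723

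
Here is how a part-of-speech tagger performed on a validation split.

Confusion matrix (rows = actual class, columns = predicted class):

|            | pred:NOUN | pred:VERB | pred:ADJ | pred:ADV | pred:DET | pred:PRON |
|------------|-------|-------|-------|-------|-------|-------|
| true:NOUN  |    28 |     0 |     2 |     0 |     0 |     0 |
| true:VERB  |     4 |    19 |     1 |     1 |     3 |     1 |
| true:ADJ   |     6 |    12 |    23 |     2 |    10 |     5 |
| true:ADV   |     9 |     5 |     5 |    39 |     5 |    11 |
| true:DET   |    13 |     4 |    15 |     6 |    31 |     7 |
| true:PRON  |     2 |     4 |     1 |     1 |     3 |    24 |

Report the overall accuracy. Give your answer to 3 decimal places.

Accuracy = trace / total = (28+19+23+39+31+24=164) / 302 = 164/302 = 0.543

0.543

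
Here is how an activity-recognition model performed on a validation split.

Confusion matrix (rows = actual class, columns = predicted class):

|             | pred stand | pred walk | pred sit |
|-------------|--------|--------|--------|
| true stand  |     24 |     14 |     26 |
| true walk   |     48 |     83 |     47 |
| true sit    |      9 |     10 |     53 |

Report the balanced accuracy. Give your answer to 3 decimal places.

0.526

Balanced accuracy = mean of per-class recall.
  stand: recall = 24/64 = 0.3750
  walk: recall = 83/178 = 0.4663
  sit: recall = 53/72 = 0.7361
Mean = (0.3750 + 0.4663 + 0.7361) / 3 = 0.526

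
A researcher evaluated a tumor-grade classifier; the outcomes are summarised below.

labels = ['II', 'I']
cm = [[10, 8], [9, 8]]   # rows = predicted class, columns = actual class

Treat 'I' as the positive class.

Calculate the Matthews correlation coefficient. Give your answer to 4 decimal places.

0.0262

MCC = (TP·TN − FP·FN) / √((TP+FP)(TP+FN)(TN+FP)(TN+FN))
Numerator = 8·10 − 9·8 = 8
Denominator = √(17·16·19·18) = √93024 = 304.9984
MCC = 8 / 304.9984 = 0.0262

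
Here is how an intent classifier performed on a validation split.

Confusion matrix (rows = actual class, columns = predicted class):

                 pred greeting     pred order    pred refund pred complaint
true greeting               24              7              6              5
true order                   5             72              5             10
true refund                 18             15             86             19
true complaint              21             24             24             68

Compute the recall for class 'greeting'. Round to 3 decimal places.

Treat 'greeting' as positive and all other classes as negative.
recall = TP/(TP+FN).
greeting: TP=24, FN=7+6+5=18 → 24/42 = 0.5714

0.571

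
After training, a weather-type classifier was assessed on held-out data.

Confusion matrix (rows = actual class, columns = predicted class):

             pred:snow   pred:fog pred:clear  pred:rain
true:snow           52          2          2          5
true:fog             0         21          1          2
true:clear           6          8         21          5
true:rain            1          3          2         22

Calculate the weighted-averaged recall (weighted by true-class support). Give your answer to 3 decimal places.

0.758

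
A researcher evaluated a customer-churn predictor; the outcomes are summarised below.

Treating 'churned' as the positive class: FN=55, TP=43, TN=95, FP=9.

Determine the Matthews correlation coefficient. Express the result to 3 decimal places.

0.403

MCC = (TP·TN − FP·FN) / √((TP+FP)(TP+FN)(TN+FP)(TN+FN))
Numerator = 43·95 − 9·55 = 3590
Denominator = √(52·98·104·150) = √79497600 = 8916.1427
MCC = 3590 / 8916.1427 = 0.403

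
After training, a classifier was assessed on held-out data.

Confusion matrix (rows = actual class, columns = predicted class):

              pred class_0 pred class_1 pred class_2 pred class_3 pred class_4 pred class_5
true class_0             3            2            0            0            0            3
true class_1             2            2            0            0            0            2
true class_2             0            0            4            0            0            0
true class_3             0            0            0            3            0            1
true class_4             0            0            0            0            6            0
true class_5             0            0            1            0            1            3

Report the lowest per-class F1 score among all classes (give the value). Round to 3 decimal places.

Per-class F1 score (2·TP/(2·TP+FP+FN)):
  class_0: TP=3, FP=2+0+0+0+0=2, FN=2+0+0+0+3=5 → 6/13 = 0.4615
  class_1: TP=2, FP=2+0+0+0+0=2, FN=2+0+0+0+2=4 → 4/10 = 0.4000
  class_2: TP=4, FP=0+0+0+0+1=1, FN=0+0+0+0+0=0 → 8/9 = 0.8889
  class_3: TP=3, FP=0+0+0+0+0=0, FN=0+0+0+0+1=1 → 6/7 = 0.8571
  class_4: TP=6, FP=0+0+0+0+1=1, FN=0+0+0+0+0=0 → 12/13 = 0.9231
  class_5: TP=3, FP=3+2+0+1+0=6, FN=0+0+1+0+1=2 → 6/14 = 0.4286
Lowest is class 'class_1' with F1 score = 0.400.

0.400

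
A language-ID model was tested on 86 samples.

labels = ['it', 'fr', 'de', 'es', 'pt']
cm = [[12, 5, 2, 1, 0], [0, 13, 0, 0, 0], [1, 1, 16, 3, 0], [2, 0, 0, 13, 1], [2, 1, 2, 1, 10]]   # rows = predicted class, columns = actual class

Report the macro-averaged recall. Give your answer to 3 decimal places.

Per-class recall (TP/(TP+FN)):
  it: TP=12, FN=0+1+2+2=5 → 12/17 = 0.7059
  fr: TP=13, FN=5+1+0+1=7 → 13/20 = 0.6500
  de: TP=16, FN=2+0+0+2=4 → 16/20 = 0.8000
  es: TP=13, FN=1+0+3+1=5 → 13/18 = 0.7222
  pt: TP=10, FN=0+0+0+1=1 → 10/11 = 0.9091
Macro-recall = mean = (0.7059 + 0.6500 + 0.8000 + 0.7222 + 0.9091) / 5 = 0.757

0.757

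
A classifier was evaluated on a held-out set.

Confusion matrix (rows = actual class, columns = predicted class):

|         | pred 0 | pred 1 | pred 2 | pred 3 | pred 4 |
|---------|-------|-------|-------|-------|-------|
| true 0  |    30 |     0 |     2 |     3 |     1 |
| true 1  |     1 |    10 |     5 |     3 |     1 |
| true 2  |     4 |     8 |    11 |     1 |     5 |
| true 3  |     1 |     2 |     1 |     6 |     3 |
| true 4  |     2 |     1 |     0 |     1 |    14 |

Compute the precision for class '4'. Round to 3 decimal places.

0.583

Treat '4' as positive and all other classes as negative.
precision = TP/(TP+FP).
4: TP=14, FP=1+1+5+3=10 → 14/24 = 0.5833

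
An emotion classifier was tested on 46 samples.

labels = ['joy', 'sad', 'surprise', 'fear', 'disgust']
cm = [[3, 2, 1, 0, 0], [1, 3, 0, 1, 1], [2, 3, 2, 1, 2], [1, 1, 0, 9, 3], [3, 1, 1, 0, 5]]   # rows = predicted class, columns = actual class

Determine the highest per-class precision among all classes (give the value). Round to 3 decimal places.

0.643

Per-class precision (TP/(TP+FP)):
  joy: TP=3, FP=2+1+0+0=3 → 3/6 = 0.5000
  sad: TP=3, FP=1+0+1+1=3 → 3/6 = 0.5000
  surprise: TP=2, FP=2+3+1+2=8 → 2/10 = 0.2000
  fear: TP=9, FP=1+1+0+3=5 → 9/14 = 0.6429
  disgust: TP=5, FP=3+1+1+0=5 → 5/10 = 0.5000
Highest is class 'fear' with precision = 0.643.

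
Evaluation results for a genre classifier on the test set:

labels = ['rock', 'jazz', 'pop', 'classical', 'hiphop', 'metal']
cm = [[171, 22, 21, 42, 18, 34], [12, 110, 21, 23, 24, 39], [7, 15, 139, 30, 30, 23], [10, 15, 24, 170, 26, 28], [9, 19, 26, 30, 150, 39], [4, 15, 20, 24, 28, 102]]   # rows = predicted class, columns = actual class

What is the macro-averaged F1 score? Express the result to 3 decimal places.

Per-class F1 score (2·TP/(2·TP+FP+FN)):
  rock: TP=171, FP=22+21+42+18+34=137, FN=12+7+10+9+4=42 → 342/521 = 0.6564
  jazz: TP=110, FP=12+21+23+24+39=119, FN=22+15+15+19+15=86 → 220/425 = 0.5176
  pop: TP=139, FP=7+15+30+30+23=105, FN=21+21+24+26+20=112 → 278/495 = 0.5616
  classical: TP=170, FP=10+15+24+26+28=103, FN=42+23+30+30+24=149 → 340/592 = 0.5743
  hiphop: TP=150, FP=9+19+26+30+39=123, FN=18+24+30+26+28=126 → 300/549 = 0.5464
  metal: TP=102, FP=4+15+20+24+28=91, FN=34+39+23+28+39=163 → 204/458 = 0.4454
Macro-F1 score = mean = (0.6564 + 0.5176 + 0.5616 + 0.5743 + 0.5464 + 0.4454) / 6 = 0.550

0.550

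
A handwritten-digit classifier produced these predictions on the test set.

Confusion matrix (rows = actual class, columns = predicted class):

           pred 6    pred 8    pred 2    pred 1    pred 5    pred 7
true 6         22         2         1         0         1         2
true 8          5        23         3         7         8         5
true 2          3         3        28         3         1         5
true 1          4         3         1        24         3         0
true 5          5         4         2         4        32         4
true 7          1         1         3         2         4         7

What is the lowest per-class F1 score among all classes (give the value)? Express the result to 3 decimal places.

0.341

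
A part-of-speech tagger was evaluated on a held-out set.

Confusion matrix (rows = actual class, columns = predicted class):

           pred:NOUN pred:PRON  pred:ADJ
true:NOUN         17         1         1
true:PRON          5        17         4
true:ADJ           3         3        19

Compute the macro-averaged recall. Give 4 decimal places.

0.7695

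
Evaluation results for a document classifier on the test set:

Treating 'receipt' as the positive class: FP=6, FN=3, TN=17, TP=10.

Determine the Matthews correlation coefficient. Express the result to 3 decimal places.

0.491

MCC = (TP·TN − FP·FN) / √((TP+FP)(TP+FN)(TN+FP)(TN+FN))
Numerator = 10·17 − 6·3 = 152
Denominator = √(16·13·23·20) = √95680 = 309.3218
MCC = 152 / 309.3218 = 0.491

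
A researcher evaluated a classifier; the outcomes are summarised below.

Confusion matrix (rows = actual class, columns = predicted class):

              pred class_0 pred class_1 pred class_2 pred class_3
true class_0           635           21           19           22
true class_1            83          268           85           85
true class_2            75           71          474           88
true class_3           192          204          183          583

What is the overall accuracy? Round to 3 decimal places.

Accuracy = trace / total = (635+268+474+583=1960) / 3088 = 1960/3088 = 0.635

0.635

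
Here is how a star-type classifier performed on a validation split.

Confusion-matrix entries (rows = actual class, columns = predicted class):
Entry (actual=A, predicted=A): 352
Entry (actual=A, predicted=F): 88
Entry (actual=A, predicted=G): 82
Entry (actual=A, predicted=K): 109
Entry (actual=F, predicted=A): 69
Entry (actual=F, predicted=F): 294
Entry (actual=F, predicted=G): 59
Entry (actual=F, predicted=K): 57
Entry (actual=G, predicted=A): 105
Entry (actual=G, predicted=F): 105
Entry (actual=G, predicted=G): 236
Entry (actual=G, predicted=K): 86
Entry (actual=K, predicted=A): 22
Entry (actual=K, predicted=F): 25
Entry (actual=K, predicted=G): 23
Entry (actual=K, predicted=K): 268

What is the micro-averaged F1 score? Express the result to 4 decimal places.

0.5808

Micro-averaging pools counts across classes: ΣTP=1150, ΣFP=830, ΣFN=830.
Micro-F1 score = 2·TP/(2·TP+FP+FN) on pooled counts = 0.5808 (equals overall accuracy in single-label multiclass).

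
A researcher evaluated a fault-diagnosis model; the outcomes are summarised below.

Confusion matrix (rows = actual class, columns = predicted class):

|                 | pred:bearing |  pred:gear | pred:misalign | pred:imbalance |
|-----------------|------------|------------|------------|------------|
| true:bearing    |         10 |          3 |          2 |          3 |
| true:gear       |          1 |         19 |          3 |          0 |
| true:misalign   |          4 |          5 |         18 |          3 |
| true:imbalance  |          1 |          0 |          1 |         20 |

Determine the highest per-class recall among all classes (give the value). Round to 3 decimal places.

0.909

Per-class recall (TP/(TP+FN)):
  bearing: TP=10, FN=3+2+3=8 → 10/18 = 0.5556
  gear: TP=19, FN=1+3+0=4 → 19/23 = 0.8261
  misalign: TP=18, FN=4+5+3=12 → 18/30 = 0.6000
  imbalance: TP=20, FN=1+0+1=2 → 20/22 = 0.9091
Highest is class 'imbalance' with recall = 0.909.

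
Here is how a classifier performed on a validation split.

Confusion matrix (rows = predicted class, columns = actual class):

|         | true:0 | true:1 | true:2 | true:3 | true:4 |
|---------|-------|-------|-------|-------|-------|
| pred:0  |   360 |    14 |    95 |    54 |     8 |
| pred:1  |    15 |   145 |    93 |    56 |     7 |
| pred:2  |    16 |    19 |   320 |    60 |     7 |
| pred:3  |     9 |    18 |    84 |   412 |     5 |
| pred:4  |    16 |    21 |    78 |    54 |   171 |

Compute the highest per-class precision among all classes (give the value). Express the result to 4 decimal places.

Per-class precision (TP/(TP+FP)):
  0: TP=360, FP=14+95+54+8=171 → 360/531 = 0.67797
  1: TP=145, FP=15+93+56+7=171 → 145/316 = 0.45886
  2: TP=320, FP=16+19+60+7=102 → 320/422 = 0.75829
  3: TP=412, FP=9+18+84+5=116 → 412/528 = 0.78030
  4: TP=171, FP=16+21+78+54=169 → 171/340 = 0.50294
Highest is class '3' with precision = 0.7803.

0.7803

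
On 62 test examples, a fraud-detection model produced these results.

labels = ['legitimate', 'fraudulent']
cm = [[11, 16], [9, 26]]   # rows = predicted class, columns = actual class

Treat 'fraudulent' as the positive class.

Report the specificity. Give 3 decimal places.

0.550

Specificity = TN/(TN+FP) = 11/(11+9) = 0.550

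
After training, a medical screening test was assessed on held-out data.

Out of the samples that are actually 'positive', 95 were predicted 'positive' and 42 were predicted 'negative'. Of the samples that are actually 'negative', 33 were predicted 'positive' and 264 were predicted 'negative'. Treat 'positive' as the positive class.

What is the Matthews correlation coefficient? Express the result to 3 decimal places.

MCC = (TP·TN − FP·FN) / √((TP+FP)(TP+FN)(TN+FP)(TN+FN))
Numerator = 95·264 − 33·42 = 23694
Denominator = √(128·137·297·306) = √1593706752 = 39921.2569
MCC = 23694 / 39921.2569 = 0.594

0.594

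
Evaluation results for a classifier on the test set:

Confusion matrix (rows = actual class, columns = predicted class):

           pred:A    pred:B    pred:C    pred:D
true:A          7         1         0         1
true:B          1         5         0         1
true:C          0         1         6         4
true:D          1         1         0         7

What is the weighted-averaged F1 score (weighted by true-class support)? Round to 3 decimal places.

0.699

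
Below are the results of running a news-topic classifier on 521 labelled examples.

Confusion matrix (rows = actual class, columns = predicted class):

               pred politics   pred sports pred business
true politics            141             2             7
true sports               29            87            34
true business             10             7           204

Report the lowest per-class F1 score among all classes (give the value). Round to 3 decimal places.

Per-class F1 score (2·TP/(2·TP+FP+FN)):
  politics: TP=141, FP=29+10=39, FN=2+7=9 → 282/330 = 0.8545
  sports: TP=87, FP=2+7=9, FN=29+34=63 → 174/246 = 0.7073
  business: TP=204, FP=7+34=41, FN=10+7=17 → 408/466 = 0.8755
Lowest is class 'sports' with F1 score = 0.707.

0.707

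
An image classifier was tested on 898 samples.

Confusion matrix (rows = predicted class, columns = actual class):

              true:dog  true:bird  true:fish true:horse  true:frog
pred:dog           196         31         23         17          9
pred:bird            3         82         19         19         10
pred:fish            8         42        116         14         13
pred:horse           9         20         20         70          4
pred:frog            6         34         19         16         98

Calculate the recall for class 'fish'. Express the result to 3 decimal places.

recall = TP/(TP+FN).
fish: TP=116, FN=23+19+20+19=81 → 116/197 = 0.5888

0.589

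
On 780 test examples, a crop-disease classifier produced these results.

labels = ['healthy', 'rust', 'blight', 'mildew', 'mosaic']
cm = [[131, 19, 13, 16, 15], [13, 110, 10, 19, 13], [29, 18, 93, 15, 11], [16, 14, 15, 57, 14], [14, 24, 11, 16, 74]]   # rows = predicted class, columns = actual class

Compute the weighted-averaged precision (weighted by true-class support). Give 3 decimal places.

0.600

Per-class precision (TP/(TP+FP)):
  healthy: TP=131, FP=19+13+16+15=63 → 131/194 = 0.6753
  rust: TP=110, FP=13+10+19+13=55 → 110/165 = 0.6667
  blight: TP=93, FP=29+18+15+11=73 → 93/166 = 0.5602
  mildew: TP=57, FP=16+14+15+14=59 → 57/116 = 0.4914
  mosaic: TP=74, FP=14+24+11+16=65 → 74/139 = 0.5324
Weighted-precision = Σ (supportᵢ/N)·precisionᵢ with N=780: (203/780)·0.6753 + (185/780)·0.6667 + (142/780)·0.5602 + (123/780)·0.4914 + (127/780)·0.5324 = 0.600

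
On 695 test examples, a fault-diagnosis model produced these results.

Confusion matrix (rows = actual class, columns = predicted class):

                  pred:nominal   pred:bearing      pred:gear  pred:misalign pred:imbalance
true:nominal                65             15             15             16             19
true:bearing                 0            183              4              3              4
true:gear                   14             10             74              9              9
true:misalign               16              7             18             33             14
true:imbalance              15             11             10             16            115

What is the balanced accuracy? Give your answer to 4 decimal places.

0.6290

Balanced accuracy = mean of per-class recall.
  nominal: recall = 65/130 = 0.50000
  bearing: recall = 183/194 = 0.94330
  gear: recall = 74/116 = 0.63793
  misalign: recall = 33/88 = 0.37500
  imbalance: recall = 115/167 = 0.68862
Mean = (0.50000 + 0.94330 + 0.63793 + 0.37500 + 0.68862) / 5 = 0.6290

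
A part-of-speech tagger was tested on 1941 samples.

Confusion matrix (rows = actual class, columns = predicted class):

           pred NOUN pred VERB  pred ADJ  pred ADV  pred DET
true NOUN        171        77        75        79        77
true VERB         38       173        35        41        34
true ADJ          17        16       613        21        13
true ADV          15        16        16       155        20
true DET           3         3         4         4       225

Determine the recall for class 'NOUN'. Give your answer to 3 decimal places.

Treat 'NOUN' as positive and all other classes as negative.
recall = TP/(TP+FN).
NOUN: TP=171, FN=77+75+79+77=308 → 171/479 = 0.3570

0.357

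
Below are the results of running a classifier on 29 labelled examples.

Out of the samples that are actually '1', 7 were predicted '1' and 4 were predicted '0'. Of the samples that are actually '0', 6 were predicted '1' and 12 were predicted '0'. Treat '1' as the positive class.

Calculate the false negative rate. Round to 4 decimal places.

0.3636

FNR = FN/(FN+TP) = 4/(4+7) = 0.3636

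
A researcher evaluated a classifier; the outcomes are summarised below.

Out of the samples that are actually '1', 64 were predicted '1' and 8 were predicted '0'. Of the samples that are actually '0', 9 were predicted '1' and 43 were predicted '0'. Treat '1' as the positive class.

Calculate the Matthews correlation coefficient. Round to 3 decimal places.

0.718

MCC = (TP·TN − FP·FN) / √((TP+FP)(TP+FN)(TN+FP)(TN+FN))
Numerator = 64·43 − 9·8 = 2680
Denominator = √(73·72·52·51) = √13938912 = 3733.4852
MCC = 2680 / 3733.4852 = 0.718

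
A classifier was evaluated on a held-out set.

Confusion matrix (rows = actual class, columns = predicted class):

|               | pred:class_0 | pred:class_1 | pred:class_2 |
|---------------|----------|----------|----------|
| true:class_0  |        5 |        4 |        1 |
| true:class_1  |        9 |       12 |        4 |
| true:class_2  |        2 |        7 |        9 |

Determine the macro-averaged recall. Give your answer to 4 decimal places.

0.4933

Per-class recall (TP/(TP+FN)):
  class_0: TP=5, FN=4+1=5 → 5/10 = 0.50000
  class_1: TP=12, FN=9+4=13 → 12/25 = 0.48000
  class_2: TP=9, FN=2+7=9 → 9/18 = 0.50000
Macro-recall = mean = (0.50000 + 0.48000 + 0.50000) / 3 = 0.4933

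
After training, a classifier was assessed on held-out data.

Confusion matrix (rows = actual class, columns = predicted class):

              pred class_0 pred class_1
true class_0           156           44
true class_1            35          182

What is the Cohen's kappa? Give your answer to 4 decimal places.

Observed agreement pₒ = trace/N = 338/417 = 0.81055
Expected agreement pₑ = Σ (rowᵢ·colᵢ)/N² = (200·191 + 217·226)/417² = 0.50171
κ = (pₒ − pₑ)/(1 − pₑ) = (0.81055 − 0.50171)/(1 − 0.50171) = 0.6198

0.6198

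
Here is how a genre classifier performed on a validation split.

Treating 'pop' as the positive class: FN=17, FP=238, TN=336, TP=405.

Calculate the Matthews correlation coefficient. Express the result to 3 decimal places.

0.563

MCC = (TP·TN − FP·FN) / √((TP+FP)(TP+FN)(TN+FP)(TN+FN))
Numerator = 405·336 − 238·17 = 132034
Denominator = √(643·422·574·353) = √54980669212 = 234479.5710
MCC = 132034 / 234479.5710 = 0.563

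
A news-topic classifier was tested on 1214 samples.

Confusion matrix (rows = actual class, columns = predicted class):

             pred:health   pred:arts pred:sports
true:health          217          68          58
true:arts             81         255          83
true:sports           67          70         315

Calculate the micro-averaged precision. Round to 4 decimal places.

Micro-averaging pools counts across classes: ΣTP=787, ΣFP=427, ΣFN=427.
Micro-precision = TP/(TP+FP) on pooled counts = 0.6483 (equals overall accuracy in single-label multiclass).

0.6483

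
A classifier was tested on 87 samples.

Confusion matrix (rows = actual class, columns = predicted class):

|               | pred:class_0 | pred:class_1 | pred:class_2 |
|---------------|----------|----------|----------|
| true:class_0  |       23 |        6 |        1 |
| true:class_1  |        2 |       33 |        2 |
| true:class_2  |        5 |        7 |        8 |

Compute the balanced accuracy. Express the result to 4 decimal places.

0.6862

Balanced accuracy = mean of per-class recall.
  class_0: recall = 23/30 = 0.76667
  class_1: recall = 33/37 = 0.89189
  class_2: recall = 8/20 = 0.40000
Mean = (0.76667 + 0.89189 + 0.40000) / 3 = 0.6862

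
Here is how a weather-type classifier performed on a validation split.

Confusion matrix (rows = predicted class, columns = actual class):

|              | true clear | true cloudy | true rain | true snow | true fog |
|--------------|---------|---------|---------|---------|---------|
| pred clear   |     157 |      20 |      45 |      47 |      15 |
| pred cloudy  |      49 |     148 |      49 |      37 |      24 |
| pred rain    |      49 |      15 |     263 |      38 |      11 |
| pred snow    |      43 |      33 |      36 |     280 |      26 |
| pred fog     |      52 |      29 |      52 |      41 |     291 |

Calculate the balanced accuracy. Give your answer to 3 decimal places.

0.614

Balanced accuracy = mean of per-class recall.
  clear: recall = 157/350 = 0.4486
  cloudy: recall = 148/245 = 0.6041
  rain: recall = 263/445 = 0.5910
  snow: recall = 280/443 = 0.6321
  fog: recall = 291/367 = 0.7929
Mean = (0.4486 + 0.6041 + 0.5910 + 0.6321 + 0.7929) / 5 = 0.614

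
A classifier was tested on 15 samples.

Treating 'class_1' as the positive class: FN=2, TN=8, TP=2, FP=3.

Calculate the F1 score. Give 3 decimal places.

0.444

Precision = TP/(TP+FP) = 2/5 = 0.4000
Recall = TP/(TP+FN) = 2/4 = 0.5000
F1 = 2·TP/(2·TP+FP+FN) = 4/9 = 0.444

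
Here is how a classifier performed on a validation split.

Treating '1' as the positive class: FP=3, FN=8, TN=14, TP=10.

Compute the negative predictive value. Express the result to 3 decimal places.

0.636

NPV = TN/(TN+FN) = 14/(14+8) = 0.636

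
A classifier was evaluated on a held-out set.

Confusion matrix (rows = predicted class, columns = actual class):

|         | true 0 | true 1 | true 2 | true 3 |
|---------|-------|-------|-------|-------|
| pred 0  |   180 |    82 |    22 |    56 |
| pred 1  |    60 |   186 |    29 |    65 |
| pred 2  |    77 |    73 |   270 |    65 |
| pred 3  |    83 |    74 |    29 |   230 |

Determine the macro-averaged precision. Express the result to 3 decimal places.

0.547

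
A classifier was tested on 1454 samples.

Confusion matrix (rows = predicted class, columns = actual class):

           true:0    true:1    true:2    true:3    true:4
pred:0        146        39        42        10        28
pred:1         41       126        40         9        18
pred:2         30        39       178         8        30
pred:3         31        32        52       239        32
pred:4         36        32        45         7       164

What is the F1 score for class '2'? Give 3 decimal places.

Take TP from the diagonal, FP from the rest of the '2' prediction marginal, FN from the rest of the '2' actual marginal.
F1 score = 2·TP/(2·TP+FP+FN).
2: TP=178, FP=30+39+8+30=107, FN=42+40+52+45=179 → 356/642 = 0.5545

0.555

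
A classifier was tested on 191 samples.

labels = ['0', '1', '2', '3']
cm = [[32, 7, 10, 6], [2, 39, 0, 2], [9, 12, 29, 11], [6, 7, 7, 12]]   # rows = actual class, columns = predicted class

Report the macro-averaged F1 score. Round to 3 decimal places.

0.565

Per-class F1 score (2·TP/(2·TP+FP+FN)):
  0: TP=32, FP=2+9+6=17, FN=7+10+6=23 → 64/104 = 0.6154
  1: TP=39, FP=7+12+7=26, FN=2+0+2=4 → 78/108 = 0.7222
  2: TP=29, FP=10+0+7=17, FN=9+12+11=32 → 58/107 = 0.5421
  3: TP=12, FP=6+2+11=19, FN=6+7+7=20 → 24/63 = 0.3810
Macro-F1 score = mean = (0.6154 + 0.7222 + 0.5421 + 0.3810) / 4 = 0.565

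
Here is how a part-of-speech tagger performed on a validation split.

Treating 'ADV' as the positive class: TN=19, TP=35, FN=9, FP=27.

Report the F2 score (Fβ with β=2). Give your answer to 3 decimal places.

Fβ = (1+β²)·TP / ((1+β²)·TP + β²·FN + FP), with β²=4
= 5·35 / (5·35 + 4·9 + 27) = 0.735

0.735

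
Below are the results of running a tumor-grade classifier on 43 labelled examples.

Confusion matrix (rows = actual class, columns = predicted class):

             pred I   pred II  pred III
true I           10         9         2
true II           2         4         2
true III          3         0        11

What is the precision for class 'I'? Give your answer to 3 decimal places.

precision = TP/(TP+FP).
I: TP=10, FP=2+3=5 → 10/15 = 0.6667

0.667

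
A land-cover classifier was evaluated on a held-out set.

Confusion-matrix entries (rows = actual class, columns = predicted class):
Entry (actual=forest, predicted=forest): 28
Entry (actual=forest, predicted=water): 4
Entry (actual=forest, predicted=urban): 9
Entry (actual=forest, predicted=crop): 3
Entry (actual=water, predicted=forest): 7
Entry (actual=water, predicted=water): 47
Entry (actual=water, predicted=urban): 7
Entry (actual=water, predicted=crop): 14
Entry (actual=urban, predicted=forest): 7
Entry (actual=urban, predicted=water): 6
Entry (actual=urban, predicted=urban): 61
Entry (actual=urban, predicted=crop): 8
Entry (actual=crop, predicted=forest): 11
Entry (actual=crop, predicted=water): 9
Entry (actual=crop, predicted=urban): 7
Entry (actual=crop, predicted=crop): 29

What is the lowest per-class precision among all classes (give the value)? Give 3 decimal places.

0.528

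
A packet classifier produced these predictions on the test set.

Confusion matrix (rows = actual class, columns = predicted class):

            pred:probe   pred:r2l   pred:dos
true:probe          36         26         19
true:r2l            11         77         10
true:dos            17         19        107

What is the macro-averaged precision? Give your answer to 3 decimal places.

0.660

Per-class precision (TP/(TP+FP)):
  probe: TP=36, FP=11+17=28 → 36/64 = 0.5625
  r2l: TP=77, FP=26+19=45 → 77/122 = 0.6311
  dos: TP=107, FP=19+10=29 → 107/136 = 0.7868
Macro-precision = mean = (0.5625 + 0.6311 + 0.7868) / 3 = 0.660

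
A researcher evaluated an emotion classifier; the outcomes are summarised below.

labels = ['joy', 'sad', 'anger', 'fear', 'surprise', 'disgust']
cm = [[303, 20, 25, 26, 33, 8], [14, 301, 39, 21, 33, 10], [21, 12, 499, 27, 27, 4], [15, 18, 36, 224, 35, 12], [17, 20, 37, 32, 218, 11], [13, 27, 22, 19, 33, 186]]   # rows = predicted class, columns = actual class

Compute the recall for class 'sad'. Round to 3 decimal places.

0.756

One-vs-rest for 'sad': TP = diagonal; FP = other classes predicted 'sad'; FN = 'sad' predicted as other.
recall = TP/(TP+FN).
sad: TP=301, FN=20+12+18+20+27=97 → 301/398 = 0.7563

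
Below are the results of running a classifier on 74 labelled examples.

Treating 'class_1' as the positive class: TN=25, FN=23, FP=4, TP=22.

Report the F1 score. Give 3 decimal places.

0.620

Precision = TP/(TP+FP) = 22/26 = 0.8462
Recall = TP/(TP+FN) = 22/45 = 0.4889
F1 = 2·TP/(2·TP+FP+FN) = 44/71 = 0.620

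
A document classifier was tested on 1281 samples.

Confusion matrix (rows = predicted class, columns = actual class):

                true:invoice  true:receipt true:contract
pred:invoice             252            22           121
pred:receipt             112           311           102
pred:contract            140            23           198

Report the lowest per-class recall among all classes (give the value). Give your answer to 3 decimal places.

Per-class recall (TP/(TP+FN)):
  invoice: TP=252, FN=112+140=252 → 252/504 = 0.5000
  receipt: TP=311, FN=22+23=45 → 311/356 = 0.8736
  contract: TP=198, FN=121+102=223 → 198/421 = 0.4703
Lowest is class 'contract' with recall = 0.470.

0.470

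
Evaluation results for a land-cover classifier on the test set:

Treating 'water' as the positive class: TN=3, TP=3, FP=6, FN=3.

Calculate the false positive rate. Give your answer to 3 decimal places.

0.667

FPR = FP/(FP+TN) = 6/(6+3) = 0.667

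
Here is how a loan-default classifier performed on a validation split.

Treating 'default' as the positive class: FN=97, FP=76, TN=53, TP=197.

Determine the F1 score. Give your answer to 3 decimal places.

0.695

Precision = TP/(TP+FP) = 197/273 = 0.7216
Recall = TP/(TP+FN) = 197/294 = 0.6701
F1 = 2·TP/(2·TP+FP+FN) = 394/567 = 0.695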